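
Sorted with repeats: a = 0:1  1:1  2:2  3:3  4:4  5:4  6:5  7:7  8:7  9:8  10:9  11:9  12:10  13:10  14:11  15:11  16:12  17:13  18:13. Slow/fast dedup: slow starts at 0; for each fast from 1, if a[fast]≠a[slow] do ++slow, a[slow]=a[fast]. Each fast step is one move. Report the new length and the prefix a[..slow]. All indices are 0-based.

slow=0 fast=1: a[fast]=1=a[slow] dup, fast++
slow=0 fast=2: a[fast]=2≠a[slow]=1 write a[1]=2, slow++,fast++
slow=1 fast=3: a[fast]=3≠a[slow]=2 write a[2]=3, slow++,fast++
slow=2 fast=4: a[fast]=4≠a[slow]=3 write a[3]=4, slow++,fast++
slow=3 fast=5: a[fast]=4=a[slow] dup, fast++
slow=3 fast=6: a[fast]=5≠a[slow]=4 write a[4]=5, slow++,fast++
slow=4 fast=7: a[fast]=7≠a[slow]=5 write a[5]=7, slow++,fast++
slow=5 fast=8: a[fast]=7=a[slow] dup, fast++
slow=5 fast=9: a[fast]=8≠a[slow]=7 write a[6]=8, slow++,fast++
slow=6 fast=10: a[fast]=9≠a[slow]=8 write a[7]=9, slow++,fast++
slow=7 fast=11: a[fast]=9=a[slow] dup, fast++
slow=7 fast=12: a[fast]=10≠a[slow]=9 write a[8]=10, slow++,fast++
slow=8 fast=13: a[fast]=10=a[slow] dup, fast++
slow=8 fast=14: a[fast]=11≠a[slow]=10 write a[9]=11, slow++,fast++
slow=9 fast=15: a[fast]=11=a[slow] dup, fast++
slow=9 fast=16: a[fast]=12≠a[slow]=11 write a[10]=12, slow++,fast++
slow=10 fast=17: a[fast]=13≠a[slow]=12 write a[11]=13, slow++,fast++
slow=11 fast=18: a[fast]=13=a[slow] dup, fast++

length 12; prefix = [1, 2, 3, 4, 5, 7, 8, 9, 10, 11, 12, 13]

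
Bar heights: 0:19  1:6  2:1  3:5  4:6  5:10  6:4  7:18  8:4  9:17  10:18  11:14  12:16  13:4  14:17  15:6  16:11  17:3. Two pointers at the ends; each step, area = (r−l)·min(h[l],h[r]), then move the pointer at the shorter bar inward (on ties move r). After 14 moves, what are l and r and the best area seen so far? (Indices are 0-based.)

l=0, r=3, best area=238

l=0 r=17: min(19,3)*17=51 best=51 *, r--
l=0 r=16: min(19,11)*16=176 best=176 *, r--
l=0 r=15: min(19,6)*15=90 best=176, r--
l=0 r=14: min(19,17)*14=238 best=238 *, r--
l=0 r=13: min(19,4)*13=52 best=238, r--
l=0 r=12: min(19,16)*12=192 best=238, r--
l=0 r=11: min(19,14)*11=154 best=238, r--
l=0 r=10: min(19,18)*10=180 best=238, r--
l=0 r=9: min(19,17)*9=153 best=238, r--
l=0 r=8: min(19,4)*8=32 best=238, r--
l=0 r=7: min(19,18)*7=126 best=238, r--
l=0 r=6: min(19,4)*6=24 best=238, r--
l=0 r=5: min(19,10)*5=50 best=238, r--
l=0 r=4: min(19,6)*4=24 best=238, r--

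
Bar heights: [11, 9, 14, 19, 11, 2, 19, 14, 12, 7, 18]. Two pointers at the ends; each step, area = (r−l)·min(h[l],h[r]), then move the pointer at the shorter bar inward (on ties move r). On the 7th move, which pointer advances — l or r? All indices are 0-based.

r

l=0 r=10: min(11,18)*10=110 best=110 *, l++
l=1 r=10: min(9,18)*9=81 best=110, l++
l=2 r=10: min(14,18)*8=112 best=112 *, l++
l=3 r=10: min(19,18)*7=126 best=126 *, r--
l=3 r=9: min(19,7)*6=42 best=126, r--
l=3 r=8: min(19,12)*5=60 best=126, r--
l=3 r=7: min(19,14)*4=56 best=126, r--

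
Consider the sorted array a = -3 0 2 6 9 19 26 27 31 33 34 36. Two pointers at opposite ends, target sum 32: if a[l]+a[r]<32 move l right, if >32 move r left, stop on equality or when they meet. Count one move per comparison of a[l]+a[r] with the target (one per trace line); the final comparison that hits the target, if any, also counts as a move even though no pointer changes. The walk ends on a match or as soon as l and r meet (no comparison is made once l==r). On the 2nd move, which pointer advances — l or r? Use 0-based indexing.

l

l=0 r=11: -3+36=33 >32, r--
l=0 r=10: -3+34=31 <32, l++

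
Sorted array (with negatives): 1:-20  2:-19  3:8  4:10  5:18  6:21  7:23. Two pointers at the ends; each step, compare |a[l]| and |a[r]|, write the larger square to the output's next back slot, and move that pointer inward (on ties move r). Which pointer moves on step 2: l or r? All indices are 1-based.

r

l=1 r=7: |-20|<=|23| out[7]=529, r--
l=1 r=6: |-20|<=|21| out[6]=441, r--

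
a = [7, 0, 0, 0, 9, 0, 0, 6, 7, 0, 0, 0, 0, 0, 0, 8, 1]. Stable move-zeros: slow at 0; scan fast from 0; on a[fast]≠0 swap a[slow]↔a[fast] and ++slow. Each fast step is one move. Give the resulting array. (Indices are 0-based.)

[7, 9, 6, 7, 8, 1, 0, 0, 0, 0, 0, 0, 0, 0, 0, 0, 0]

(s=0,f=0) a[fast]=7≠0 swap→a[0]=7 → slow++,fast++
(s=1,f=1) a[fast]=0 → fast++
(s=1,f=2) a[fast]=0 → fast++
(s=1,f=3) a[fast]=0 → fast++
(s=1,f=4) a[fast]=9≠0 swap→a[1]=9 → slow++,fast++
(s=2,f=5) a[fast]=0 → fast++
(s=2,f=6) a[fast]=0 → fast++
(s=2,f=7) a[fast]=6≠0 swap→a[2]=6 → slow++,fast++
(s=3,f=8) a[fast]=7≠0 swap→a[3]=7 → slow++,fast++
(s=4,f=9) a[fast]=0 → fast++
(s=4,f=10) a[fast]=0 → fast++
(s=4,f=11) a[fast]=0 → fast++
(s=4,f=12) a[fast]=0 → fast++
(s=4,f=13) a[fast]=0 → fast++
(s=4,f=14) a[fast]=0 → fast++
(s=4,f=15) a[fast]=8≠0 swap→a[4]=8 → slow++,fast++
(s=5,f=16) a[fast]=1≠0 swap→a[5]=1 → slow++,fast++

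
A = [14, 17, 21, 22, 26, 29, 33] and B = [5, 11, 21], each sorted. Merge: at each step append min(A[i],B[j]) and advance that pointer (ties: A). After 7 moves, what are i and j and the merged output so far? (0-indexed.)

i=4, j=3, merged so far=[5, 11, 14, 17, 21, 21, 22]

[i=0,j=0] A[i]=14>B[j]=5 take 5 → j++
[i=0,j=1] A[i]=14>B[j]=11 take 11 → j++
[i=0,j=2] A[i]=14<=B[j]=21 take 14 → i++
[i=1,j=2] A[i]=17<=B[j]=21 take 17 → i++
[i=2,j=2] A[i]=21<=B[j]=21 take 21 → i++
[i=3,j=2] A[i]=22>B[j]=21 take 21 → j++
[i=3,j=3] B done, take A[i]=22 → i++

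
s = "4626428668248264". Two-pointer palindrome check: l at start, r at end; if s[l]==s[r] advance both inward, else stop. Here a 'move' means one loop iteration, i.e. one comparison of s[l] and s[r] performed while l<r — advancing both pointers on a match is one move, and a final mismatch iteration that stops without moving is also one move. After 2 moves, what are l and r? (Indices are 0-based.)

l=2, r=13

[0,15] '4'=='4' → l++,r--
[1,14] '6'=='6' → l++,r--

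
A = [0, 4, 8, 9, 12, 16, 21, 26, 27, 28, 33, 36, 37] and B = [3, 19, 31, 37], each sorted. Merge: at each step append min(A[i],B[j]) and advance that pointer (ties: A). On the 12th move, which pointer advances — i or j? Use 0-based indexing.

i

[i=0,j=0] A[i]=0<=B[j]=3 take 0 → i++
[i=1,j=0] A[i]=4>B[j]=3 take 3 → j++
[i=1,j=1] A[i]=4<=B[j]=19 take 4 → i++
[i=2,j=1] A[i]=8<=B[j]=19 take 8 → i++
[i=3,j=1] A[i]=9<=B[j]=19 take 9 → i++
[i=4,j=1] A[i]=12<=B[j]=19 take 12 → i++
[i=5,j=1] A[i]=16<=B[j]=19 take 16 → i++
[i=6,j=1] A[i]=21>B[j]=19 take 19 → j++
[i=6,j=2] A[i]=21<=B[j]=31 take 21 → i++
[i=7,j=2] A[i]=26<=B[j]=31 take 26 → i++
[i=8,j=2] A[i]=27<=B[j]=31 take 27 → i++
[i=9,j=2] A[i]=28<=B[j]=31 take 28 → i++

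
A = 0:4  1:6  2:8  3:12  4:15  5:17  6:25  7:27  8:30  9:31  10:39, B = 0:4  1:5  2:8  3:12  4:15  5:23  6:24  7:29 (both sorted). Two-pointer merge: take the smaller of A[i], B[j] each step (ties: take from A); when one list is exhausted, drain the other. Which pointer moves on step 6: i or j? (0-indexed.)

j

[i=0,j=0] A[i]=4<=B[j]=4 take 4 → i++
[i=1,j=0] A[i]=6>B[j]=4 take 4 → j++
[i=1,j=1] A[i]=6>B[j]=5 take 5 → j++
[i=1,j=2] A[i]=6<=B[j]=8 take 6 → i++
[i=2,j=2] A[i]=8<=B[j]=8 take 8 → i++
[i=3,j=2] A[i]=12>B[j]=8 take 8 → j++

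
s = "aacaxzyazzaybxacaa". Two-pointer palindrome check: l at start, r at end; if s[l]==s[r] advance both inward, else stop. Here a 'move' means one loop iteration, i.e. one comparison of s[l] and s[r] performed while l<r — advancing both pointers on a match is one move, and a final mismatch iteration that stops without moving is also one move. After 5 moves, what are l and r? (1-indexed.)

l=6, r=13

[1,18] 'a'=='a' → l++,r--
[2,17] 'a'=='a' → l++,r--
[3,16] 'c'=='c' → l++,r--
[4,15] 'a'=='a' → l++,r--
[5,14] 'x'=='x' → l++,r--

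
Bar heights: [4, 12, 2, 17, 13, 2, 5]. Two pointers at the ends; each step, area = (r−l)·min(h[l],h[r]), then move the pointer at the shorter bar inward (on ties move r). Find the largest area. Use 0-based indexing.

max area = 36

[0,6] min(4,5)*6=24 best=24 * → l++
[1,6] min(12,5)*5=25 best=25 * → r--
[1,5] min(12,2)*4=8 best=25 → r--
[1,4] min(12,13)*3=36 best=36 * → l++
[2,4] min(2,13)*2=4 best=36 → l++
[3,4] min(17,13)*1=13 best=36 → r--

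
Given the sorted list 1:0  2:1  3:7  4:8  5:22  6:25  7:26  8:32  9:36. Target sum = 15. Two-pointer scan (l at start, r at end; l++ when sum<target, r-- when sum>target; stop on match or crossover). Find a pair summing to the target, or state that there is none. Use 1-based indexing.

(7, 8)

[1,9] 0+36=36 >15 → r--
[1,8] 0+32=32 >15 → r--
[1,7] 0+26=26 >15 → r--
[1,6] 0+25=25 >15 → r--
[1,5] 0+22=22 >15 → r--
[1,4] 0+8=8 <15 → l++
[2,4] 1+8=9 <15 → l++
[3,4] 7+8=15 → found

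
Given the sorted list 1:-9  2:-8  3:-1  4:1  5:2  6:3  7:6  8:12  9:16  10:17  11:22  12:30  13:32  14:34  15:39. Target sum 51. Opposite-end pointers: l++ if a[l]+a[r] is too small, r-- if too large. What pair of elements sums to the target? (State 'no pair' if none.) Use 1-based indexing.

(12, 39)

l=1 r=15: -9+39=30 <51, l++
l=2 r=15: -8+39=31 <51, l++
l=3 r=15: -1+39=38 <51, l++
l=4 r=15: 1+39=40 <51, l++
l=5 r=15: 2+39=41 <51, l++
l=6 r=15: 3+39=42 <51, l++
l=7 r=15: 6+39=45 <51, l++
l=8 r=15: 12+39=51, found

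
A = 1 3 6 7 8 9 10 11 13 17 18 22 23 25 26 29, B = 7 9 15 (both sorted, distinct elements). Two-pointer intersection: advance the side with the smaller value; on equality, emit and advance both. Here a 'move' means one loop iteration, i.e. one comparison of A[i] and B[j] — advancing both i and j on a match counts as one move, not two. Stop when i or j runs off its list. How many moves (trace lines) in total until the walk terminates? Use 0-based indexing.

[i=0,j=0] 1<7 → i++
[i=1,j=0] 3<7 → i++
[i=2,j=0] 6<7 → i++
[i=3,j=0] 7==7 emit → i++,j++
[i=4,j=1] 8<9 → i++
[i=5,j=1] 9==9 emit → i++,j++
[i=6,j=2] 10<15 → i++
[i=7,j=2] 11<15 → i++
[i=8,j=2] 13<15 → i++
[i=9,j=2] 17>15 → j++

10 moves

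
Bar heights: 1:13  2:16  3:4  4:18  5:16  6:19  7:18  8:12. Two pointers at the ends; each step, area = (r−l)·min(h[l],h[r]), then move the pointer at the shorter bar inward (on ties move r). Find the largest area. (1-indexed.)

[1,8] min(13,12)*7=84 best=84 * → r--
[1,7] min(13,18)*6=78 best=84 → l++
[2,7] min(16,18)*5=80 best=84 → l++
[3,7] min(4,18)*4=16 best=84 → l++
[4,7] min(18,18)*3=54 best=84 → r--
[4,6] min(18,19)*2=36 best=84 → l++
[5,6] min(16,19)*1=16 best=84 → l++

max area = 84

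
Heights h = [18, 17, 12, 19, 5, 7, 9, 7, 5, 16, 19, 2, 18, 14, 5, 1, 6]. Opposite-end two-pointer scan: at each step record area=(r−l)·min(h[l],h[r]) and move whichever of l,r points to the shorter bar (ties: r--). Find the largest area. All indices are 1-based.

[1,17] min(18,6)*16=96 best=96 * → r--
[1,16] min(18,1)*15=15 best=96 → r--
[1,15] min(18,5)*14=70 best=96 → r--
[1,14] min(18,14)*13=182 best=182 * → r--
[1,13] min(18,18)*12=216 best=216 * → r--
[1,12] min(18,2)*11=22 best=216 → r--
[1,11] min(18,19)*10=180 best=216 → l++
[2,11] min(17,19)*9=153 best=216 → l++
[3,11] min(12,19)*8=96 best=216 → l++
[4,11] min(19,19)*7=133 best=216 → r--
[4,10] min(19,16)*6=96 best=216 → r--
[4,9] min(19,5)*5=25 best=216 → r--
[4,8] min(19,7)*4=28 best=216 → r--
[4,7] min(19,9)*3=27 best=216 → r--
[4,6] min(19,7)*2=14 best=216 → r--
[4,5] min(19,5)*1=5 best=216 → r--

max area = 216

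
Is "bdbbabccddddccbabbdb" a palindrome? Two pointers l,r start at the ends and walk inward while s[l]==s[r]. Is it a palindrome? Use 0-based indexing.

palindrome

l=0 r=19: 'b'=='b', l++,r--
l=1 r=18: 'd'=='d', l++,r--
l=2 r=17: 'b'=='b', l++,r--
l=3 r=16: 'b'=='b', l++,r--
l=4 r=15: 'a'=='a', l++,r--
l=5 r=14: 'b'=='b', l++,r--
l=6 r=13: 'c'=='c', l++,r--
l=7 r=12: 'c'=='c', l++,r--
l=8 r=11: 'd'=='d', l++,r--
l=9 r=10: 'd'=='d', l++,r--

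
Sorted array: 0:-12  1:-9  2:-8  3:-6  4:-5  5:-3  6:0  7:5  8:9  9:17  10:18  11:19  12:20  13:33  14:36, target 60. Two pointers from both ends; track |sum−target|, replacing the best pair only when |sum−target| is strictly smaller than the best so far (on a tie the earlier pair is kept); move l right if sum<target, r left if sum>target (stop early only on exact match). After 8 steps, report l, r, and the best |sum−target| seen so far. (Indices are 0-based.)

l=8, r=14, best |Δ|=19

[0,14] -12+36=24 d=36 * → l++
[1,14] -9+36=27 d=33 * → l++
[2,14] -8+36=28 d=32 * → l++
[3,14] -6+36=30 d=30 * → l++
[4,14] -5+36=31 d=29 * → l++
[5,14] -3+36=33 d=27 * → l++
[6,14] 0+36=36 d=24 * → l++
[7,14] 5+36=41 d=19 * → l++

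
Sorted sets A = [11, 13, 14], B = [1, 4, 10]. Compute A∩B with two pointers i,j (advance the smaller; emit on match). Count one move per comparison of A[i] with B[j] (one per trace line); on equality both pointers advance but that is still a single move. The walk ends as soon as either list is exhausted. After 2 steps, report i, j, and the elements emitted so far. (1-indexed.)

i=1 j=1: 11>1, j++
i=1 j=2: 11>4, j++

i=1, j=3, emitted=[]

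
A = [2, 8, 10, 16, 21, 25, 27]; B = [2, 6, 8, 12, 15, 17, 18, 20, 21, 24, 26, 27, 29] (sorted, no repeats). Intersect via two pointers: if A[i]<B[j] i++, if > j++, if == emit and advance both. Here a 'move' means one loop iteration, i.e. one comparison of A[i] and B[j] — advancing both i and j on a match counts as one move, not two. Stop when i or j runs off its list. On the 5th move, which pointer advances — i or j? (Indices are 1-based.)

i=1 j=1: 2==2 emit, i++,j++
i=2 j=2: 8>6, j++
i=2 j=3: 8==8 emit, i++,j++
i=3 j=4: 10<12, i++
i=4 j=4: 16>12, j++

j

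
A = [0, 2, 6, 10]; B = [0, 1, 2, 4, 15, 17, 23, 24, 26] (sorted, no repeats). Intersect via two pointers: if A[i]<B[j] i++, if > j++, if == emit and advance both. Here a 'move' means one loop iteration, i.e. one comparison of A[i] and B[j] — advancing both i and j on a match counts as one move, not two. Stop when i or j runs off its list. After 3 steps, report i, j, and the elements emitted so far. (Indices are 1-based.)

i=3, j=4, emitted=[0, 2]

[i=1,j=1] 0==0 emit → i++,j++
[i=2,j=2] 2>1 → j++
[i=2,j=3] 2==2 emit → i++,j++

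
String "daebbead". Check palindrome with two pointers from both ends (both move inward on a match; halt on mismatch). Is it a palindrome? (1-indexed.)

l=1 r=8: 'd'=='d', l++,r--
l=2 r=7: 'a'=='a', l++,r--
l=3 r=6: 'e'=='e', l++,r--
l=4 r=5: 'b'=='b', l++,r--

palindrome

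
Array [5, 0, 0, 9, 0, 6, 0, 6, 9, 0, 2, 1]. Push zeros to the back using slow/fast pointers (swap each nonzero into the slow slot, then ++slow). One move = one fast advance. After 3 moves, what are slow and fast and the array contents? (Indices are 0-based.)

slow=1, fast=3, a=[5, 0, 0, 9, 0, 6, 0, 6, 9, 0, 2, 1]

(s=0,f=0) a[fast]=5≠0 swap→a[0]=5 → slow++,fast++
(s=1,f=1) a[fast]=0 → fast++
(s=1,f=2) a[fast]=0 → fast++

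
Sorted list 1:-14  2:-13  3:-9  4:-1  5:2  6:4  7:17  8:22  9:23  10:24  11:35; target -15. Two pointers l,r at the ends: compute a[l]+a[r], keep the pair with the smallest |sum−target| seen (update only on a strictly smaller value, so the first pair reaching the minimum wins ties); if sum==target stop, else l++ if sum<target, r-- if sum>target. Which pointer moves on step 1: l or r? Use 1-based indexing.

l=1 r=11: -14+35=21 d=36 *, r--

r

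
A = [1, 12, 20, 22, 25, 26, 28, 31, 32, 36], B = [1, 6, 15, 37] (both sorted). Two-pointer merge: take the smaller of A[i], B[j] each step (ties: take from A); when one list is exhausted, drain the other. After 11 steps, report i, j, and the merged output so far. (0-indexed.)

[i=0,j=0] A[i]=1<=B[j]=1 take 1 → i++
[i=1,j=0] A[i]=12>B[j]=1 take 1 → j++
[i=1,j=1] A[i]=12>B[j]=6 take 6 → j++
[i=1,j=2] A[i]=12<=B[j]=15 take 12 → i++
[i=2,j=2] A[i]=20>B[j]=15 take 15 → j++
[i=2,j=3] A[i]=20<=B[j]=37 take 20 → i++
[i=3,j=3] A[i]=22<=B[j]=37 take 22 → i++
[i=4,j=3] A[i]=25<=B[j]=37 take 25 → i++
[i=5,j=3] A[i]=26<=B[j]=37 take 26 → i++
[i=6,j=3] A[i]=28<=B[j]=37 take 28 → i++
[i=7,j=3] A[i]=31<=B[j]=37 take 31 → i++

i=8, j=3, merged so far=[1, 1, 6, 12, 15, 20, 22, 25, 26, 28, 31]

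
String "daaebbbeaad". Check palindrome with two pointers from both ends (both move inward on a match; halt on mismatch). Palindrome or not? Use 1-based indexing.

palindrome

l=1 r=11: 'd'=='d', l++,r--
l=2 r=10: 'a'=='a', l++,r--
l=3 r=9: 'a'=='a', l++,r--
l=4 r=8: 'e'=='e', l++,r--
l=5 r=7: 'b'=='b', l++,r--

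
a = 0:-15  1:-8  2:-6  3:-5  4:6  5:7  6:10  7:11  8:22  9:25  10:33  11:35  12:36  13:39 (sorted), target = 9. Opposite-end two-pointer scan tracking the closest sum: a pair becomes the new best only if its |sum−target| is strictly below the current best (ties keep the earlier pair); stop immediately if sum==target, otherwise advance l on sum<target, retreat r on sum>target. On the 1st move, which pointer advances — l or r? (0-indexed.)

[0,13] -15+39=24 d=15 * → r--

r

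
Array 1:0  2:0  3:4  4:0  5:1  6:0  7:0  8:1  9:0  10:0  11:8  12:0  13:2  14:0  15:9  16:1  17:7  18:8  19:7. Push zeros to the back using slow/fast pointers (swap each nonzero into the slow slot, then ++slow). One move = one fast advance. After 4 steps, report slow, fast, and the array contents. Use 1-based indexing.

slow=2, fast=5, a=[4, 0, 0, 0, 1, 0, 0, 1, 0, 0, 8, 0, 2, 0, 9, 1, 7, 8, 7]

(s=1,f=1) a[fast]=0 → fast++
(s=1,f=2) a[fast]=0 → fast++
(s=1,f=3) a[fast]=4≠0 swap→a[1]=4 → slow++,fast++
(s=2,f=4) a[fast]=0 → fast++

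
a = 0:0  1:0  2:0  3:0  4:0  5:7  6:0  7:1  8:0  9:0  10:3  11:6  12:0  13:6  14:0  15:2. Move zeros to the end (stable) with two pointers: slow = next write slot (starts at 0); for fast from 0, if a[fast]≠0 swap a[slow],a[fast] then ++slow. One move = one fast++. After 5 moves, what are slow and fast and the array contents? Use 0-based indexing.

slow=0, fast=5, a=[0, 0, 0, 0, 0, 7, 0, 1, 0, 0, 3, 6, 0, 6, 0, 2]

(s=0,f=0) a[fast]=0 → fast++
(s=0,f=1) a[fast]=0 → fast++
(s=0,f=2) a[fast]=0 → fast++
(s=0,f=3) a[fast]=0 → fast++
(s=0,f=4) a[fast]=0 → fast++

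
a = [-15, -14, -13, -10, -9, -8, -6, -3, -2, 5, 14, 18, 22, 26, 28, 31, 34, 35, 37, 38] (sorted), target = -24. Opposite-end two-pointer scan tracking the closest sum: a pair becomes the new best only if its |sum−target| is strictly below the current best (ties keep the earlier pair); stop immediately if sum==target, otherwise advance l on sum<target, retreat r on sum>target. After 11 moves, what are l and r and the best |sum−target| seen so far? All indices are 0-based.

l=0, r=8, best |Δ|=14

[0,19] -15+38=23 d=47 * → r--
[0,18] -15+37=22 d=46 * → r--
[0,17] -15+35=20 d=44 * → r--
[0,16] -15+34=19 d=43 * → r--
[0,15] -15+31=16 d=40 * → r--
[0,14] -15+28=13 d=37 * → r--
[0,13] -15+26=11 d=35 * → r--
[0,12] -15+22=7 d=31 * → r--
[0,11] -15+18=3 d=27 * → r--
[0,10] -15+14=-1 d=23 * → r--
[0,9] -15+5=-10 d=14 * → r--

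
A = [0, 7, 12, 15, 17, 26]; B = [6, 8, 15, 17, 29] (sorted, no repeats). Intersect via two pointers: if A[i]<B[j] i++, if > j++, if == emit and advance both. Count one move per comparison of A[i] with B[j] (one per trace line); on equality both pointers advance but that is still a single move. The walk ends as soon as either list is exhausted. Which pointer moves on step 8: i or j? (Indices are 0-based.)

[i=0,j=0] 0<6 → i++
[i=1,j=0] 7>6 → j++
[i=1,j=1] 7<8 → i++
[i=2,j=1] 12>8 → j++
[i=2,j=2] 12<15 → i++
[i=3,j=2] 15==15 emit → i++,j++
[i=4,j=3] 17==17 emit → i++,j++
[i=5,j=4] 26<29 → i++

i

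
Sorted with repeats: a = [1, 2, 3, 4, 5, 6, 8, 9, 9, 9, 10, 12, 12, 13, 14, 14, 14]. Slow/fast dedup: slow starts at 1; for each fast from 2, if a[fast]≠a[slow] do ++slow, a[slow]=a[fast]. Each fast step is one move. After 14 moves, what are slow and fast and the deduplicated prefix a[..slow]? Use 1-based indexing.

slow=12, fast=16, prefix=[1, 2, 3, 4, 5, 6, 8, 9, 10, 12, 13, 14]

(s=1,f=2) a[fast]=2≠a[slow]=1 write a[2]=2 → slow++,fast++
(s=2,f=3) a[fast]=3≠a[slow]=2 write a[3]=3 → slow++,fast++
(s=3,f=4) a[fast]=4≠a[slow]=3 write a[4]=4 → slow++,fast++
(s=4,f=5) a[fast]=5≠a[slow]=4 write a[5]=5 → slow++,fast++
(s=5,f=6) a[fast]=6≠a[slow]=5 write a[6]=6 → slow++,fast++
(s=6,f=7) a[fast]=8≠a[slow]=6 write a[7]=8 → slow++,fast++
(s=7,f=8) a[fast]=9≠a[slow]=8 write a[8]=9 → slow++,fast++
(s=8,f=9) a[fast]=9=a[slow] dup → fast++
(s=8,f=10) a[fast]=9=a[slow] dup → fast++
(s=8,f=11) a[fast]=10≠a[slow]=9 write a[9]=10 → slow++,fast++
(s=9,f=12) a[fast]=12≠a[slow]=10 write a[10]=12 → slow++,fast++
(s=10,f=13) a[fast]=12=a[slow] dup → fast++
(s=10,f=14) a[fast]=13≠a[slow]=12 write a[11]=13 → slow++,fast++
(s=11,f=15) a[fast]=14≠a[slow]=13 write a[12]=14 → slow++,fast++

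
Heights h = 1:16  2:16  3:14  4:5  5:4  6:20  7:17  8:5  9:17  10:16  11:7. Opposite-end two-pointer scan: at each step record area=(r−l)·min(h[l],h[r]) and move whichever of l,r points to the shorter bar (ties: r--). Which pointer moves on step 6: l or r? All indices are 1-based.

[1,11] min(16,7)*10=70 best=70 * → r--
[1,10] min(16,16)*9=144 best=144 * → r--
[1,9] min(16,17)*8=128 best=144 → l++
[2,9] min(16,17)*7=112 best=144 → l++
[3,9] min(14,17)*6=84 best=144 → l++
[4,9] min(5,17)*5=25 best=144 → l++

l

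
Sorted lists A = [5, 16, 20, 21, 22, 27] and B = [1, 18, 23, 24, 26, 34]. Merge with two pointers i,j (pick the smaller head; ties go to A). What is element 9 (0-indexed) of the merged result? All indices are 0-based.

merged[9] = 26

i=0 j=0: A[i]=5>B[j]=1 take 1, j++
i=0 j=1: A[i]=5<=B[j]=18 take 5, i++
i=1 j=1: A[i]=16<=B[j]=18 take 16, i++
i=2 j=1: A[i]=20>B[j]=18 take 18, j++
i=2 j=2: A[i]=20<=B[j]=23 take 20, i++
i=3 j=2: A[i]=21<=B[j]=23 take 21, i++
i=4 j=2: A[i]=22<=B[j]=23 take 22, i++
i=5 j=2: A[i]=27>B[j]=23 take 23, j++
i=5 j=3: A[i]=27>B[j]=24 take 24, j++
i=5 j=4: A[i]=27>B[j]=26 take 26, j++
i=5 j=5: A[i]=27<=B[j]=34 take 27, i++
i=6 j=5: A done, take B[j]=34, j++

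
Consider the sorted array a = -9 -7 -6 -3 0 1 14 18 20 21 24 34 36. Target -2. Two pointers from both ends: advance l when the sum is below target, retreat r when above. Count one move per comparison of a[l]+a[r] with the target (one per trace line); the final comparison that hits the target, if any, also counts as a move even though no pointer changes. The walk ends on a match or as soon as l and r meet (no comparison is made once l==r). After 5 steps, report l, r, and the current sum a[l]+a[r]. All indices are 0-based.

l=0, r=7, sum=9

l=0 r=12: -9+36=27 >-2, r--
l=0 r=11: -9+34=25 >-2, r--
l=0 r=10: -9+24=15 >-2, r--
l=0 r=9: -9+21=12 >-2, r--
l=0 r=8: -9+20=11 >-2, r--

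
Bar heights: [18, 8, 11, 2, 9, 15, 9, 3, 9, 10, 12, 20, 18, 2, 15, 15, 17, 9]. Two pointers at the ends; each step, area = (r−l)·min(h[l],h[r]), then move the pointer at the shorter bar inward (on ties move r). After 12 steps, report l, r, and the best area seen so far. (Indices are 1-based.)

l=7, r=12, best area=272

[1,18] min(18,9)*17=153 best=153 * → r--
[1,17] min(18,17)*16=272 best=272 * → r--
[1,16] min(18,15)*15=225 best=272 → r--
[1,15] min(18,15)*14=210 best=272 → r--
[1,14] min(18,2)*13=26 best=272 → r--
[1,13] min(18,18)*12=216 best=272 → r--
[1,12] min(18,20)*11=198 best=272 → l++
[2,12] min(8,20)*10=80 best=272 → l++
[3,12] min(11,20)*9=99 best=272 → l++
[4,12] min(2,20)*8=16 best=272 → l++
[5,12] min(9,20)*7=63 best=272 → l++
[6,12] min(15,20)*6=90 best=272 → l++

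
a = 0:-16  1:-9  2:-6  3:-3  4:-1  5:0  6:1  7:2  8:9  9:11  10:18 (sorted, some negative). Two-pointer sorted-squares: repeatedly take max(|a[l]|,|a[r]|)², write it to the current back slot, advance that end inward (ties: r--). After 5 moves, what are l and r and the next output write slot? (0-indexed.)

l=2, r=7, next write slot=5

l=0 r=10: |-16|<=|18| out[10]=324, r--
l=0 r=9: |-16|>|11| out[9]=256, l++
l=1 r=9: |-9|<=|11| out[8]=121, r--
l=1 r=8: |-9|<=|9| out[7]=81, r--
l=1 r=7: |-9|>|2| out[6]=81, l++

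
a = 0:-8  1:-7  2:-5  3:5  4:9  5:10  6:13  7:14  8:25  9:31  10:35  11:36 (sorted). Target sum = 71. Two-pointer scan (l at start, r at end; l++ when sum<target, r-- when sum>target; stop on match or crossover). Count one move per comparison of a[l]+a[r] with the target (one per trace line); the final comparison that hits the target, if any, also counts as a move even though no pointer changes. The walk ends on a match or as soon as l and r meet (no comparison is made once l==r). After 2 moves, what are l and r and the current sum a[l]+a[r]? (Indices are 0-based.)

l=0 r=11: -8+36=28 <71, l++
l=1 r=11: -7+36=29 <71, l++

l=2, r=11, sum=31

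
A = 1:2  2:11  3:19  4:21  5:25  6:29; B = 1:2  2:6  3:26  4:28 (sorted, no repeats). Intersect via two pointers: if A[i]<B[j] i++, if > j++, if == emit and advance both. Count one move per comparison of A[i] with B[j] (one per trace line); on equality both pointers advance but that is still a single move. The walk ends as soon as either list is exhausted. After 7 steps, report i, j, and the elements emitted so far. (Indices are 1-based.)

i=1 j=1: 2==2 emit, i++,j++
i=2 j=2: 11>6, j++
i=2 j=3: 11<26, i++
i=3 j=3: 19<26, i++
i=4 j=3: 21<26, i++
i=5 j=3: 25<26, i++
i=6 j=3: 29>26, j++

i=6, j=4, emitted=[2]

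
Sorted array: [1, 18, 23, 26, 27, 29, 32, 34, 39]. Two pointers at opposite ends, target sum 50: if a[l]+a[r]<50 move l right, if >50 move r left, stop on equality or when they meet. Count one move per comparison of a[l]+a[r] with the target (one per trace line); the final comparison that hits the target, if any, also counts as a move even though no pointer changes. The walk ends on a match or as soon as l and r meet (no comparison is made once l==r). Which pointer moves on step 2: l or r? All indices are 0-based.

l=0 r=8: 1+39=40 <50, l++
l=1 r=8: 18+39=57 >50, r--

r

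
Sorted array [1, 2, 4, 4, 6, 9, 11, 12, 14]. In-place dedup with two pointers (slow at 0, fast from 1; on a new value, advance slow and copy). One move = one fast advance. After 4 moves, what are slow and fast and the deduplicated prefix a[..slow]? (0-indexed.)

slow=3, fast=5, prefix=[1, 2, 4, 6]

slow=0 fast=1: a[fast]=2≠a[slow]=1 write a[1]=2, slow++,fast++
slow=1 fast=2: a[fast]=4≠a[slow]=2 write a[2]=4, slow++,fast++
slow=2 fast=3: a[fast]=4=a[slow] dup, fast++
slow=2 fast=4: a[fast]=6≠a[slow]=4 write a[3]=6, slow++,fast++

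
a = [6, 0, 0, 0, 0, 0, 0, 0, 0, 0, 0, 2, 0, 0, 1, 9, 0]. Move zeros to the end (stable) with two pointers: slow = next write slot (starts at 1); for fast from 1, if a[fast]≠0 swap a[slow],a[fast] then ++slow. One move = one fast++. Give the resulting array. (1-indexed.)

(s=1,f=1) a[fast]=6≠0 swap→a[1]=6 → slow++,fast++
(s=2,f=2) a[fast]=0 → fast++
(s=2,f=3) a[fast]=0 → fast++
(s=2,f=4) a[fast]=0 → fast++
(s=2,f=5) a[fast]=0 → fast++
(s=2,f=6) a[fast]=0 → fast++
(s=2,f=7) a[fast]=0 → fast++
(s=2,f=8) a[fast]=0 → fast++
(s=2,f=9) a[fast]=0 → fast++
(s=2,f=10) a[fast]=0 → fast++
(s=2,f=11) a[fast]=0 → fast++
(s=2,f=12) a[fast]=2≠0 swap→a[2]=2 → slow++,fast++
(s=3,f=13) a[fast]=0 → fast++
(s=3,f=14) a[fast]=0 → fast++
(s=3,f=15) a[fast]=1≠0 swap→a[3]=1 → slow++,fast++
(s=4,f=16) a[fast]=9≠0 swap→a[4]=9 → slow++,fast++
(s=5,f=17) a[fast]=0 → fast++

[6, 2, 1, 9, 0, 0, 0, 0, 0, 0, 0, 0, 0, 0, 0, 0, 0]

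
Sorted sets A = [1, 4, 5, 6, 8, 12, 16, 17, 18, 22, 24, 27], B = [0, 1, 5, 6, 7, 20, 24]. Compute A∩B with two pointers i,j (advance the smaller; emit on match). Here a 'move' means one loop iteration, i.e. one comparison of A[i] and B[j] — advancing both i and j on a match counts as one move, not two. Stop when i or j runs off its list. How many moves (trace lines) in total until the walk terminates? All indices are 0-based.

i=0 j=0: 1>0, j++
i=0 j=1: 1==1 emit, i++,j++
i=1 j=2: 4<5, i++
i=2 j=2: 5==5 emit, i++,j++
i=3 j=3: 6==6 emit, i++,j++
i=4 j=4: 8>7, j++
i=4 j=5: 8<20, i++
i=5 j=5: 12<20, i++
i=6 j=5: 16<20, i++
i=7 j=5: 17<20, i++
i=8 j=5: 18<20, i++
i=9 j=5: 22>20, j++
i=9 j=6: 22<24, i++
i=10 j=6: 24==24 emit, i++,j++

14 moves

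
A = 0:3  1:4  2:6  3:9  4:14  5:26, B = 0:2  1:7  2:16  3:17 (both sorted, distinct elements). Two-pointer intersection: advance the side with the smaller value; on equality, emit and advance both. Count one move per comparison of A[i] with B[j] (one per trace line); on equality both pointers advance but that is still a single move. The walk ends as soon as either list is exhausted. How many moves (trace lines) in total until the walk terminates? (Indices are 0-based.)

9 moves

[i=0,j=0] 3>2 → j++
[i=0,j=1] 3<7 → i++
[i=1,j=1] 4<7 → i++
[i=2,j=1] 6<7 → i++
[i=3,j=1] 9>7 → j++
[i=3,j=2] 9<16 → i++
[i=4,j=2] 14<16 → i++
[i=5,j=2] 26>16 → j++
[i=5,j=3] 26>17 → j++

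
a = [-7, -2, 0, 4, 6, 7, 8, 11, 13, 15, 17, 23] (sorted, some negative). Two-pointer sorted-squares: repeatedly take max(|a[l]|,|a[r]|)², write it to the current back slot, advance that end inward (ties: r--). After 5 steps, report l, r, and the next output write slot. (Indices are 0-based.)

[0,11] |-7|<=|23| out[11]=529 → r--
[0,10] |-7|<=|17| out[10]=289 → r--
[0,9] |-7|<=|15| out[9]=225 → r--
[0,8] |-7|<=|13| out[8]=169 → r--
[0,7] |-7|<=|11| out[7]=121 → r--

l=0, r=6, next write slot=6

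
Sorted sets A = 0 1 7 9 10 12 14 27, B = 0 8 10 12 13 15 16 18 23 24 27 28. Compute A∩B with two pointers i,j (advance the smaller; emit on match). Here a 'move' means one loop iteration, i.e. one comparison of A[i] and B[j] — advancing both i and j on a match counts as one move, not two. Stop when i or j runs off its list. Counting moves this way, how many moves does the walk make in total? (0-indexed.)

i=0 j=0: 0==0 emit, i++,j++
i=1 j=1: 1<8, i++
i=2 j=1: 7<8, i++
i=3 j=1: 9>8, j++
i=3 j=2: 9<10, i++
i=4 j=2: 10==10 emit, i++,j++
i=5 j=3: 12==12 emit, i++,j++
i=6 j=4: 14>13, j++
i=6 j=5: 14<15, i++
i=7 j=5: 27>15, j++
i=7 j=6: 27>16, j++
i=7 j=7: 27>18, j++
i=7 j=8: 27>23, j++
i=7 j=9: 27>24, j++
i=7 j=10: 27==27 emit, i++,j++

15 moves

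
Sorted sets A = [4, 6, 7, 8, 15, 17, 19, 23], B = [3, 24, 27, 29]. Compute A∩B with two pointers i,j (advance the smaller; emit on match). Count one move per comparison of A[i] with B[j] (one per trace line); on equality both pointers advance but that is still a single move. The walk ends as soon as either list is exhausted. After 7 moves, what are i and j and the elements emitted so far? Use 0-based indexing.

[i=0,j=0] 4>3 → j++
[i=0,j=1] 4<24 → i++
[i=1,j=1] 6<24 → i++
[i=2,j=1] 7<24 → i++
[i=3,j=1] 8<24 → i++
[i=4,j=1] 15<24 → i++
[i=5,j=1] 17<24 → i++

i=6, j=1, emitted=[]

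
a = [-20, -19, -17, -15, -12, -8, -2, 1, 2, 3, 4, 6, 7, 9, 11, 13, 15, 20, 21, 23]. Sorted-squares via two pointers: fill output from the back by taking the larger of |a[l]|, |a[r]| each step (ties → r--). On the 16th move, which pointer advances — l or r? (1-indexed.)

l=1 r=20: |-20|<=|23| out[20]=529, r--
l=1 r=19: |-20|<=|21| out[19]=441, r--
l=1 r=18: |-20|<=|20| out[18]=400, r--
l=1 r=17: |-20|>|15| out[17]=400, l++
l=2 r=17: |-19|>|15| out[16]=361, l++
l=3 r=17: |-17|>|15| out[15]=289, l++
l=4 r=17: |-15|<=|15| out[14]=225, r--
l=4 r=16: |-15|>|13| out[13]=225, l++
l=5 r=16: |-12|<=|13| out[12]=169, r--
l=5 r=15: |-12|>|11| out[11]=144, l++
l=6 r=15: |-8|<=|11| out[10]=121, r--
l=6 r=14: |-8|<=|9| out[9]=81, r--
l=6 r=13: |-8|>|7| out[8]=64, l++
l=7 r=13: |-2|<=|7| out[7]=49, r--
l=7 r=12: |-2|<=|6| out[6]=36, r--
l=7 r=11: |-2|<=|4| out[5]=16, r--

r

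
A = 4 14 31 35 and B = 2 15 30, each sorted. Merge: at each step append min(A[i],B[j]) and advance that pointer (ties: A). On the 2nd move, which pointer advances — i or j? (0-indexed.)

i

i=0 j=0: A[i]=4>B[j]=2 take 2, j++
i=0 j=1: A[i]=4<=B[j]=15 take 4, i++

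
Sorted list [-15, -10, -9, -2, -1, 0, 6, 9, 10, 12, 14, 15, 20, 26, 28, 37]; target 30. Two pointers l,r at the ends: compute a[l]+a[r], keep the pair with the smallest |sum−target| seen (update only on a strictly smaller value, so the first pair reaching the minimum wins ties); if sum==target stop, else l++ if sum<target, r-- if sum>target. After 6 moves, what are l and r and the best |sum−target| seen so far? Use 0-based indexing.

l=0 r=15: -15+37=22 d=8 *, l++
l=1 r=15: -10+37=27 d=3 *, l++
l=2 r=15: -9+37=28 d=2 *, l++
l=3 r=15: -2+37=35 d=5, r--
l=3 r=14: -2+28=26 d=4, l++
l=4 r=14: -1+28=27 d=3, l++

l=5, r=14, best |Δ|=2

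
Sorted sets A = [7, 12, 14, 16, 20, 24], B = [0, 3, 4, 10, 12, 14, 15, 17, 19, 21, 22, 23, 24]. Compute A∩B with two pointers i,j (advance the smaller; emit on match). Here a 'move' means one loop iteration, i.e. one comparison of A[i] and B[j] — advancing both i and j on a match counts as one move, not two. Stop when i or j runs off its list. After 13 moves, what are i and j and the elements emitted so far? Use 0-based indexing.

i=5, j=10, emitted=[12, 14]

[i=0,j=0] 7>0 → j++
[i=0,j=1] 7>3 → j++
[i=0,j=2] 7>4 → j++
[i=0,j=3] 7<10 → i++
[i=1,j=3] 12>10 → j++
[i=1,j=4] 12==12 emit → i++,j++
[i=2,j=5] 14==14 emit → i++,j++
[i=3,j=6] 16>15 → j++
[i=3,j=7] 16<17 → i++
[i=4,j=7] 20>17 → j++
[i=4,j=8] 20>19 → j++
[i=4,j=9] 20<21 → i++
[i=5,j=9] 24>21 → j++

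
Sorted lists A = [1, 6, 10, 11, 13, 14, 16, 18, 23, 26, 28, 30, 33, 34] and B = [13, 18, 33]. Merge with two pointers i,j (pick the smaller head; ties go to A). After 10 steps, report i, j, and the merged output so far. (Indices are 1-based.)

i=9, j=3, merged so far=[1, 6, 10, 11, 13, 13, 14, 16, 18, 18]

i=1 j=1: A[i]=1<=B[j]=13 take 1, i++
i=2 j=1: A[i]=6<=B[j]=13 take 6, i++
i=3 j=1: A[i]=10<=B[j]=13 take 10, i++
i=4 j=1: A[i]=11<=B[j]=13 take 11, i++
i=5 j=1: A[i]=13<=B[j]=13 take 13, i++
i=6 j=1: A[i]=14>B[j]=13 take 13, j++
i=6 j=2: A[i]=14<=B[j]=18 take 14, i++
i=7 j=2: A[i]=16<=B[j]=18 take 16, i++
i=8 j=2: A[i]=18<=B[j]=18 take 18, i++
i=9 j=2: A[i]=23>B[j]=18 take 18, j++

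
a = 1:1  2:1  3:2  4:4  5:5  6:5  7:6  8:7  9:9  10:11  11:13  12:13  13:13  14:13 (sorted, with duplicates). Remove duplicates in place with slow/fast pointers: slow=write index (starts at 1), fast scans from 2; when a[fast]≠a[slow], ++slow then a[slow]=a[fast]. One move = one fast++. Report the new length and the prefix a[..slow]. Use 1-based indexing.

length 9; prefix = [1, 2, 4, 5, 6, 7, 9, 11, 13]

slow=1 fast=2: a[fast]=1=a[slow] dup, fast++
slow=1 fast=3: a[fast]=2≠a[slow]=1 write a[2]=2, slow++,fast++
slow=2 fast=4: a[fast]=4≠a[slow]=2 write a[3]=4, slow++,fast++
slow=3 fast=5: a[fast]=5≠a[slow]=4 write a[4]=5, slow++,fast++
slow=4 fast=6: a[fast]=5=a[slow] dup, fast++
slow=4 fast=7: a[fast]=6≠a[slow]=5 write a[5]=6, slow++,fast++
slow=5 fast=8: a[fast]=7≠a[slow]=6 write a[6]=7, slow++,fast++
slow=6 fast=9: a[fast]=9≠a[slow]=7 write a[7]=9, slow++,fast++
slow=7 fast=10: a[fast]=11≠a[slow]=9 write a[8]=11, slow++,fast++
slow=8 fast=11: a[fast]=13≠a[slow]=11 write a[9]=13, slow++,fast++
slow=9 fast=12: a[fast]=13=a[slow] dup, fast++
slow=9 fast=13: a[fast]=13=a[slow] dup, fast++
slow=9 fast=14: a[fast]=13=a[slow] dup, fast++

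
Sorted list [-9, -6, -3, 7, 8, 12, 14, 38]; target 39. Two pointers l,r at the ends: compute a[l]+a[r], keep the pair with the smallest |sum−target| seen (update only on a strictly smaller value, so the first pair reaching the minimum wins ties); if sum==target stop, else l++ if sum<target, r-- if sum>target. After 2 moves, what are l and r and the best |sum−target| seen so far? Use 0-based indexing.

[0,7] -9+38=29 d=10 * → l++
[1,7] -6+38=32 d=7 * → l++

l=2, r=7, best |Δ|=7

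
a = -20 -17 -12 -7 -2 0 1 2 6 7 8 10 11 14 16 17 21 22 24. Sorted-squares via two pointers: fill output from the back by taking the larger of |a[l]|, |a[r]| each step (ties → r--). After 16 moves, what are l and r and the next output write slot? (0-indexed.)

l=4, r=6, next write slot=2

l=0 r=18: |-20|<=|24| out[18]=576, r--
l=0 r=17: |-20|<=|22| out[17]=484, r--
l=0 r=16: |-20|<=|21| out[16]=441, r--
l=0 r=15: |-20|>|17| out[15]=400, l++
l=1 r=15: |-17|<=|17| out[14]=289, r--
l=1 r=14: |-17|>|16| out[13]=289, l++
l=2 r=14: |-12|<=|16| out[12]=256, r--
l=2 r=13: |-12|<=|14| out[11]=196, r--
l=2 r=12: |-12|>|11| out[10]=144, l++
l=3 r=12: |-7|<=|11| out[9]=121, r--
l=3 r=11: |-7|<=|10| out[8]=100, r--
l=3 r=10: |-7|<=|8| out[7]=64, r--
l=3 r=9: |-7|<=|7| out[6]=49, r--
l=3 r=8: |-7|>|6| out[5]=49, l++
l=4 r=8: |-2|<=|6| out[4]=36, r--
l=4 r=7: |-2|<=|2| out[3]=4, r--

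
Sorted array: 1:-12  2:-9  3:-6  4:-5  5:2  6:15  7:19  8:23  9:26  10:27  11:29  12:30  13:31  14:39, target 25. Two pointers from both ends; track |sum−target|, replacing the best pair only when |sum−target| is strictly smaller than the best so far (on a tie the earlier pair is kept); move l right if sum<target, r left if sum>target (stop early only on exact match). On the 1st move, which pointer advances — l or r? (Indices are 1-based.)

[1,14] -12+39=27 d=2 * → r--

r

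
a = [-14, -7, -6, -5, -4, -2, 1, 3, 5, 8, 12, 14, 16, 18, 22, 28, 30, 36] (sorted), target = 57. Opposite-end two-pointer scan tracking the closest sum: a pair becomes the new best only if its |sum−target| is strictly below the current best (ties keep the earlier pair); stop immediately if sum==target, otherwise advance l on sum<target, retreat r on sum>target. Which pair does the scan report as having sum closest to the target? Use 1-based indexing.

[1,18] -14+36=22 d=35 * → l++
[2,18] -7+36=29 d=28 * → l++
[3,18] -6+36=30 d=27 * → l++
[4,18] -5+36=31 d=26 * → l++
[5,18] -4+36=32 d=25 * → l++
[6,18] -2+36=34 d=23 * → l++
[7,18] 1+36=37 d=20 * → l++
[8,18] 3+36=39 d=18 * → l++
[9,18] 5+36=41 d=16 * → l++
[10,18] 8+36=44 d=13 * → l++
[11,18] 12+36=48 d=9 * → l++
[12,18] 14+36=50 d=7 * → l++
[13,18] 16+36=52 d=5 * → l++
[14,18] 18+36=54 d=3 * → l++
[15,18] 22+36=58 d=1 * → r--
[15,17] 22+30=52 d=5 → l++
[16,17] 28+30=58 d=1 → r--

pair (22, 36) with sum 58 (|Δ|=1)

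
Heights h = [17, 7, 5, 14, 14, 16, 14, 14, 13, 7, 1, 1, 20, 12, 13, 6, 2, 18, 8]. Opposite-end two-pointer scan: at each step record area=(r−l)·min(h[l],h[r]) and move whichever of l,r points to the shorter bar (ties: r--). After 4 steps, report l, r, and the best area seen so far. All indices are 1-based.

l=4, r=18, best area=289

l=1 r=19: min(17,8)*18=144 best=144 *, r--
l=1 r=18: min(17,18)*17=289 best=289 *, l++
l=2 r=18: min(7,18)*16=112 best=289, l++
l=3 r=18: min(5,18)*15=75 best=289, l++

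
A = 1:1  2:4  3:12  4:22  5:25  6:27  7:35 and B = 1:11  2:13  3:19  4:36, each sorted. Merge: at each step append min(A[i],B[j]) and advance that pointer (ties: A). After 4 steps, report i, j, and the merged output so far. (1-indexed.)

i=4, j=2, merged so far=[1, 4, 11, 12]

i=1 j=1: A[i]=1<=B[j]=11 take 1, i++
i=2 j=1: A[i]=4<=B[j]=11 take 4, i++
i=3 j=1: A[i]=12>B[j]=11 take 11, j++
i=3 j=2: A[i]=12<=B[j]=13 take 12, i++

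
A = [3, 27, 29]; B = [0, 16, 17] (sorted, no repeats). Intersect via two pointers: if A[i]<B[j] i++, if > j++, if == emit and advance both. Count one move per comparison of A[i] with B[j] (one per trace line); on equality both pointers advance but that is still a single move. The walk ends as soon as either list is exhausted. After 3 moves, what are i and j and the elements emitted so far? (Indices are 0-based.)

i=1, j=2, emitted=[]

i=0 j=0: 3>0, j++
i=0 j=1: 3<16, i++
i=1 j=1: 27>16, j++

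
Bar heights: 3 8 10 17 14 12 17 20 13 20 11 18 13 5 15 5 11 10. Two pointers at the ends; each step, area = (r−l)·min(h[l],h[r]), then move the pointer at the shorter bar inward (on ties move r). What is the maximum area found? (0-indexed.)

max area = 165

l=0 r=17: min(3,10)*17=51 best=51 *, l++
l=1 r=17: min(8,10)*16=128 best=128 *, l++
l=2 r=17: min(10,10)*15=150 best=150 *, r--
l=2 r=16: min(10,11)*14=140 best=150, l++
l=3 r=16: min(17,11)*13=143 best=150, r--
l=3 r=15: min(17,5)*12=60 best=150, r--
l=3 r=14: min(17,15)*11=165 best=165 *, r--
l=3 r=13: min(17,5)*10=50 best=165, r--
l=3 r=12: min(17,13)*9=117 best=165, r--
l=3 r=11: min(17,18)*8=136 best=165, l++
l=4 r=11: min(14,18)*7=98 best=165, l++
l=5 r=11: min(12,18)*6=72 best=165, l++
l=6 r=11: min(17,18)*5=85 best=165, l++
l=7 r=11: min(20,18)*4=72 best=165, r--
l=7 r=10: min(20,11)*3=33 best=165, r--
l=7 r=9: min(20,20)*2=40 best=165, r--
l=7 r=8: min(20,13)*1=13 best=165, r--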